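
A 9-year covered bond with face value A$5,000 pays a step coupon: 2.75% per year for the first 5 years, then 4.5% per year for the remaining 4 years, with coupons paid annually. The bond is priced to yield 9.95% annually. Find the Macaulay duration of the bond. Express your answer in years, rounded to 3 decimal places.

7.724 years

Periodic yield y = 0.0995. Discount each cash flow and weight by its year:
  t   CF        PV=CF/(1+0.0995)^t    t·PV
  1       137.50       125.0568       125.0568
  2       137.50       113.7397       227.4795
  3       137.50       103.4468       310.3404
  4       137.50        94.0853       376.3412
  5       137.50        85.5710       427.8549
  6       225.00       127.3536       764.1214
  7       225.00       115.8286       810.8003
  8       225.00       105.3466       842.7730
  9     5,225.00     2,224.9958    20,024.9620
  Σ                  3,095.4242    23,909.7296
Price P = Σ PV = 3,095.4242.
Macaulay duration = Σ(t·PV) / P = 23,909.7296 / 3,095.4242 = 7.72422 years.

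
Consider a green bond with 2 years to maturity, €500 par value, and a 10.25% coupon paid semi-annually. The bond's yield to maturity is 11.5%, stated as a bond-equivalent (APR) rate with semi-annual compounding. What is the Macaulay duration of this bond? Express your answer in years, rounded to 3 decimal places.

Periodic yield y = 0.0575. Discount each cash flow and weight by its period:
  t   CF        PV=CF/(1+0.0575)^t    t·PV
  1       25.625        24.2317        24.2317
  2       25.625        22.9141        45.8282
  3       25.625        21.6682        65.0046
  4      525.625       420.2953     1,681.1811
  Σ                    489.1093     1,816.2456
Price P = Σ PV = 489.1093.
Macaulay duration = Σ(t·PV) / P = 1,816.2456 / 489.1093 = 3.71337 half-year periods.
In years: 3.71337 / 2 = 1.85669 years.

1.857 years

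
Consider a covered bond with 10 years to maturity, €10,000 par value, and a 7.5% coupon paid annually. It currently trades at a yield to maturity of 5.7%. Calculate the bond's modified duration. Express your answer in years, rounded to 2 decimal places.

7.15 years

Periodic yield y = 0.057. First find Macaulay duration:
  t   CF        PV=CF/(1+0.057)^t    t·PV
  1       750.00       709.5553       709.5553
  2       750.00       671.2917     1,342.5834
  3       750.00       635.0915     1,905.2745
  4       750.00       600.8434     2,403.3737
  5       750.00       568.4422     2,842.2111
  6       750.00       537.7883     3,226.7297
  7       750.00       508.7874     3,561.5118
  8       750.00       481.3504     3,850.8034
  9       750.00       455.3930     4,098.5373
  10   10,750.00     6,175.3075    61,753.0754
  Σ                 11,343.8509    85,693.6558
P = 11,343.8509; Macaulay duration = 85,693.6558 / 11,343.8509 = 7.55419 years.
Modified duration = D_Mac / (1 + y) = 7.55419 / 1.057 = 7.14683 years.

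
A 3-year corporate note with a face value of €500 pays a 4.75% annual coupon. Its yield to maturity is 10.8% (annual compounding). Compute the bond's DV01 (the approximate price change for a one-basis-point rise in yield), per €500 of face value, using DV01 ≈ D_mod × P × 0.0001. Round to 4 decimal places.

Periodic yield y = 0.108.
  t   CF        PV=CF/(1+0.108)^t    t·PV
  1        23.75        21.4350        21.4350
  2        23.75        19.3457        38.6914
  3       523.75       385.0390     1,155.1171
  Σ                    425.8197     1,215.2435
P = 425.8197; D_Mac = 2.85389 yrs; D_mod = 2.57571 yrs.
DV01 ≈ 2.57571 × 425.8197 × 0.0001 = 0.109679.

€0.1097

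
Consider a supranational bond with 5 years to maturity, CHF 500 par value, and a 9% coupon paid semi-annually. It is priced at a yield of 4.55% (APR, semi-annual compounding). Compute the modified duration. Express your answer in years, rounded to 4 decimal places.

Periodic yield y = 0.02275. First find Macaulay duration:
  t   CF        PV=CF/(1+0.02275)^t    t·PV
  1        22.50        21.9995        21.9995
  2        22.50        21.5102        43.0203
  3        22.50        21.0317        63.0951
  4        22.50        20.5639        82.2554
  5        22.50        20.1064       100.5322
  6        22.50        19.6592       117.9551
  7        22.50        19.2219       134.5532
  8        22.50        18.7943       150.3546
  9        22.50        18.3763       165.3863
  10      522.50       417.2453     4,172.4526
  Σ                    598.5086     5,051.6044
P = 598.5086; Macaulay duration = 5,051.6044 / 598.5086 = 8.44032 half-year periods = 4.22016 years.
Modified duration = D_Mac / (1 + y) = 4.22016 / 1.02275 = 4.12629 years.

4.1263 years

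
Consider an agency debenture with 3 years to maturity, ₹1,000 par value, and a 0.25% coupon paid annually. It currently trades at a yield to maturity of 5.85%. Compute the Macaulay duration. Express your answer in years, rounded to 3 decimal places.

Periodic yield y = 0.0585. Discount each cash flow and weight by its year:
  t   CF        PV=CF/(1+0.0585)^t    t·PV
  1         2.50         2.3618         2.3618
  2         2.50         2.2313         4.4626
  3     1,002.50       845.3018     2,535.9054
  Σ                    849.8949     2,542.7298
Price P = Σ PV = 849.8949.
Macaulay duration = Σ(t·PV) / P = 2,542.7298 / 849.8949 = 2.99182 years.

2.992 years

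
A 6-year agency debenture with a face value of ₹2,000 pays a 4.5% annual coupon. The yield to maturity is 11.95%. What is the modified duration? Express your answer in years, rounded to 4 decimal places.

Periodic yield y = 0.1195. First find Macaulay duration:
  t   CF        PV=CF/(1+0.1195)^t    t·PV
  1        90.00        80.3930        80.3930
  2        90.00        71.8116       143.6231
  3        90.00        64.1461       192.4383
  4        90.00        57.2989       229.1955
  5        90.00        51.1826       255.9128
  6     2,090.00     1,061.6997     6,370.1983
  Σ                  1,386.5318     7,271.7610
P = 1,386.5318; Macaulay duration = 7,271.7610 / 1,386.5318 = 5.24457 years.
Modified duration = D_Mac / (1 + y) = 5.24457 / 1.1195 = 4.68474 years.

4.6847 years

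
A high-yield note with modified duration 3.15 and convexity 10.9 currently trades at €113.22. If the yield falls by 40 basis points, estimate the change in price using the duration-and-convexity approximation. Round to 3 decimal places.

+€1.436

Duration effect: -D_mod·Δy = -3.15 × (-0.004) = +0.012600
Convexity effect: ½·C·(Δy)² = 0.5 × 10.9 × (-0.004)² = +0.0000872
ΔP/P ≈ +0.012600 + 0.0000872 = +0.0126872
ΔP ≈ 113.22 × (+0.0126872) = +1.436444784.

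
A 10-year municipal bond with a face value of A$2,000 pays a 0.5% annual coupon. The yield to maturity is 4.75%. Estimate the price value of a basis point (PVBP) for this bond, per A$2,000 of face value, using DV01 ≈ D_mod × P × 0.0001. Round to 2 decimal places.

A$1.24

Periodic yield y = 0.0475.
  t   CF        PV=CF/(1+0.0475)^t    t·PV
  1        10.00         9.5465         9.5465
  2        10.00         9.1136        18.2273
  3        10.00         8.7004        26.1011
  4        10.00         8.3058        33.2234
  5        10.00         7.9292        39.6460
  6        10.00         7.5697        45.4179
  7        10.00         7.2264        50.5848
  8        10.00         6.8987        55.1897
  9        10.00         6.5859        59.2729
  10    2,010.00     1,263.7342    12,637.3421
  Σ                  1,335.6104    12,974.5517
P = 1,335.6104; D_Mac = 9.71432 yrs; D_mod = 9.27382 yrs.
DV01 ≈ 9.27382 × 1,335.6104 × 0.0001 = 1.238621.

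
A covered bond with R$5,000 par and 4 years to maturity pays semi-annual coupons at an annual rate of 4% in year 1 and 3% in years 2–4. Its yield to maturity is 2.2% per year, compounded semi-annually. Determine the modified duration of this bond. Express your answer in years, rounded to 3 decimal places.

3.733 years

Periodic yield y = 0.011. First find Macaulay duration:
  t   CF        PV=CF/(1+0.011)^t    t·PV
  1       100.00        98.9120        98.9120
  2       100.00        97.8358       195.6715
  3        75.00        72.5785       217.7354
  4        75.00        71.7888       287.1552
  5        75.00        71.0077       355.0385
  6        75.00        70.2351       421.4107
  7        75.00        69.4709       486.2966
  8     5,075.00     4,649.7200    37,197.7601
  Σ                  5,201.5488    39,259.9800
P = 5,201.5488; Macaulay duration = 39,259.9800 / 5,201.5488 = 7.54775 half-year periods = 3.77387 years.
Modified duration = D_Mac / (1 + y) = 3.77387 / 1.011 = 3.73281 years.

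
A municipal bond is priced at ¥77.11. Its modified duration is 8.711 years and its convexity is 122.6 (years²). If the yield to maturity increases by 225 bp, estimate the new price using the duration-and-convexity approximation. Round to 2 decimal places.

¥64.39

Duration effect: -D_mod·Δy = -8.711 × (+0.0225) = -0.1959975
Convexity effect: ½·C·(Δy)² = 0.5 × 122.6 × (0.0225)² = +0.031033125
ΔP/P ≈ -0.1959975 + 0.031033125 = -0.164964375
New price ≈ 77.11 × (1 - 0.164964375) = 64.38959704375.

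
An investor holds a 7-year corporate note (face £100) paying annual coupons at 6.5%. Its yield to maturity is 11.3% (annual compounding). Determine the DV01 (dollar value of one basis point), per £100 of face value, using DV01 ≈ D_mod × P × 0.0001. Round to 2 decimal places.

Periodic yield y = 0.113.
  t   CF        PV=CF/(1+0.113)^t    t·PV
  1         6.50         5.8401         5.8401
  2         6.50         5.2471        10.4943
  3         6.50         4.7144        14.1432
  4         6.50         4.2358        16.9431
  5         6.50         3.8057        19.0286
  6         6.50         3.4193        20.5160
  7       106.50        50.3366       352.3559
  Σ                     77.5990       439.3212
P = 77.5990; D_Mac = 5.66143 yrs; D_mod = 5.08664 yrs.
DV01 ≈ 5.08664 × 77.5990 × 0.0001 = 0.039472.

£0.04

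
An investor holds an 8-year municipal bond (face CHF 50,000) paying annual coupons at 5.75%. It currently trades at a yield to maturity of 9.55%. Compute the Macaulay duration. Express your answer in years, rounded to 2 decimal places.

6.44 years

Periodic yield y = 0.0955. Discount each cash flow and weight by its year:
  t   CF        PV=CF/(1+0.0955)^t    t·PV
  1     2,875.00     2,624.3724     2,624.3724
  2     2,875.00     2,395.5933     4,791.1865
  3     2,875.00     2,186.7579     6,560.2737
  4     2,875.00     1,996.1277     7,984.5108
  5     2,875.00     1,822.1157     9,110.5783
  6     2,875.00     1,663.2731     9,979.6385
  7     2,875.00     1,518.2776    10,627.9430
  8    52,875.00    25,488.9136   203,911.3088
  Σ                 39,695.4312   255,589.8120
Price P = Σ PV = 39,695.4312.
Macaulay duration = Σ(t·PV) / P = 255,589.8120 / 39,695.4312 = 6.43877 years.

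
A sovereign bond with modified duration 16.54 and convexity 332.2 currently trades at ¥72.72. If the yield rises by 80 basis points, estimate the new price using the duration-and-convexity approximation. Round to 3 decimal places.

¥63.871

Duration effect: -D_mod·Δy = -16.54 × (+0.008) = -0.132320
Convexity effect: ½·C·(Δy)² = 0.5 × 332.2 × (0.008)² = +0.0106304
ΔP/P ≈ -0.132320 + 0.0106304 = -0.1216896
New price ≈ 72.72 × (1 - 0.1216896) = 63.870732288.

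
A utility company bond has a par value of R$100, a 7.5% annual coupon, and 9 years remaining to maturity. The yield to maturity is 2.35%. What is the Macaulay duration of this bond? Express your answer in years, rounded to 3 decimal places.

7.230 years

Periodic yield y = 0.0235. Discount each cash flow and weight by its year:
  t   CF        PV=CF/(1+0.0235)^t    t·PV
  1         7.50         7.3278         7.3278
  2         7.50         7.1595        14.3191
  3         7.50         6.9952        20.9855
  4         7.50         6.8345        27.3382
  5         7.50         6.6776        33.3881
  6         7.50         6.5243        39.1458
  7         7.50         6.3745        44.6215
  8         7.50         6.2281        49.8251
  9       107.50        87.2204       784.9832
  Σ                    141.3420     1,021.9344
Price P = Σ PV = 141.3420.
Macaulay duration = Σ(t·PV) / P = 1,021.9344 / 141.3420 = 7.23023 years.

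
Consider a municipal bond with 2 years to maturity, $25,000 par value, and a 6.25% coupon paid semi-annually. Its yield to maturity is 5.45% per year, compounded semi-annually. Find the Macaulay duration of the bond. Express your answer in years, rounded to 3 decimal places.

Periodic yield y = 0.02725. Discount each cash flow and weight by its period:
  t   CF        PV=CF/(1+0.02725)^t    t·PV
  1       781.25       760.5257       760.5257
  2       781.25       740.3511     1,480.7022
  3       781.25       720.7117     2,162.1351
  4    25,781.25    23,152.5788    92,610.3151
  Σ                 25,374.1673    97,013.6781
Price P = Σ PV = 25,374.1673.
Macaulay duration = Σ(t·PV) / P = 97,013.6781 / 25,374.1673 = 3.82332 half-year periods.
In years: 3.82332 / 2 = 1.91166 years.

1.912 years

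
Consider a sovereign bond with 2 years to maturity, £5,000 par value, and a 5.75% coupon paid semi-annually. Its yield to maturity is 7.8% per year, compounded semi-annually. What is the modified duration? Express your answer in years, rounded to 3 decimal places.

1.844 years

Periodic yield y = 0.039. First find Macaulay duration:
  t   CF        PV=CF/(1+0.039)^t    t·PV
  1       143.75       138.3542       138.3542
  2       143.75       133.1609       266.3218
  3       143.75       128.1626       384.4877
  4     5,143.75     4,413.8509    17,655.4038
  Σ                  4,813.5286    18,444.5675
P = 4,813.5286; Macaulay duration = 18,444.5675 / 4,813.5286 = 3.83182 half-year periods = 1.91591 years.
Modified duration = D_Mac / (1 + y) = 1.91591 / 1.039 = 1.84399 years.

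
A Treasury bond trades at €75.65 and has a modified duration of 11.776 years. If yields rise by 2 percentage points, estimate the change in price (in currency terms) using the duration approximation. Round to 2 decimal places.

Duration approximation: ΔP/P ≈ -D_mod · Δy = -11.776 × (+0.02) = -0.235520.
ΔP ≈ 75.65 × (-0.235520) = -17.817088.

-€17.82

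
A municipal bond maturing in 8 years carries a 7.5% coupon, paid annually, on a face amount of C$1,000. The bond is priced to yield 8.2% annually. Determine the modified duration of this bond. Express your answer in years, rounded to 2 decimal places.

5.78 years

Periodic yield y = 0.082. First find Macaulay duration:
  t   CF        PV=CF/(1+0.082)^t    t·PV
  1        75.00        69.3161        69.3161
  2        75.00        64.0629       128.1258
  3        75.00        59.2079       177.6236
  4        75.00        54.7208       218.8831
  5        75.00        50.5737       252.8686
  6        75.00        46.7410       280.4458
  7        75.00        43.1987       302.3907
  8     1,075.00       572.2560     4,578.0482
  Σ                    960.0771     6,007.7021
P = 960.0771; Macaulay duration = 6,007.7021 / 960.0771 = 6.25752 years.
Modified duration = D_Mac / (1 + y) = 6.25752 / 1.082 = 5.78329 years.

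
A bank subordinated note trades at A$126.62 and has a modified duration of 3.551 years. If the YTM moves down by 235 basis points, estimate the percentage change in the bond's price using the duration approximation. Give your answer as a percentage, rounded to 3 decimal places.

+8.345%

Duration approximation: ΔP/P ≈ -D_mod · Δy = -3.551 × (-0.0235) = +0.0834485.
As a percentage: +8.34485%.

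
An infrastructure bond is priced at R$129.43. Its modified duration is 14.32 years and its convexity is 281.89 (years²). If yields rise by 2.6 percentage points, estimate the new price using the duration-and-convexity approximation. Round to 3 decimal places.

Duration effect: -D_mod·Δy = -14.32 × (+0.026) = -0.372320
Convexity effect: ½·C·(Δy)² = 0.5 × 281.89 × (0.026)² = +0.09527882
ΔP/P ≈ -0.372320 + 0.09527882 = -0.27704118
New price ≈ 129.43 × (1 - 0.27704118) = 93.5725600726.

R$93.573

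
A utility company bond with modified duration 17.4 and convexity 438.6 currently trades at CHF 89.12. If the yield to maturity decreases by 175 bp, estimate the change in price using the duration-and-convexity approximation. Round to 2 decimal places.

Duration effect: -D_mod·Δy = -17.4 × (-0.0175) = +0.304500
Convexity effect: ½·C·(Δy)² = 0.5 × 438.6 × (-0.0175)² = +0.067160625
ΔP/P ≈ +0.304500 + 0.067160625 = +0.371660625
ΔP ≈ 89.12 × (+0.371660625) = +33.1223949.

+CHF 33.12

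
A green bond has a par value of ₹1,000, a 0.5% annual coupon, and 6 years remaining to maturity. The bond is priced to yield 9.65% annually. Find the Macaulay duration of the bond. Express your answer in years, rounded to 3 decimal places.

Periodic yield y = 0.0965. Discount each cash flow and weight by its year:
  t   CF        PV=CF/(1+0.0965)^t    t·PV
  1         5.00         4.5600         4.5600
  2         5.00         4.1587         8.3173
  3         5.00         3.7927        11.3780
  4         5.00         3.4589        13.8355
  5         5.00         3.1545        15.7724
  6     1,005.00       578.2481     3,469.4888
  Σ                    597.3728     3,523.3520
Price P = Σ PV = 597.3728.
Macaulay duration = Σ(t·PV) / P = 3,523.3520 / 597.3728 = 5.89808 years.

5.898 years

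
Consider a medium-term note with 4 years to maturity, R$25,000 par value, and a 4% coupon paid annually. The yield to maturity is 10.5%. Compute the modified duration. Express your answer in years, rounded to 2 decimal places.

Periodic yield y = 0.105. First find Macaulay duration:
  t   CF        PV=CF/(1+0.105)^t    t·PV
  1     1,000.00       904.9774       904.9774
  2     1,000.00       818.9841     1,637.9681
  3     1,000.00       741.1620     2,223.4861
  4    26,000.00    17,439.1067    69,756.4270
  Σ                 19,904.2302    74,522.8585
P = 19,904.2302; Macaulay duration = 74,522.8585 / 19,904.2302 = 3.74407 years.
Modified duration = D_Mac / (1 + y) = 3.74407 / 1.105 = 3.38830 years.

3.39 years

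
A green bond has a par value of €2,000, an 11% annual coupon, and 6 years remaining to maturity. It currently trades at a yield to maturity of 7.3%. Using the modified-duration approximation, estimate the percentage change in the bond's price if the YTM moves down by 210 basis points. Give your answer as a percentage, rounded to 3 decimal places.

+9.402%

Periodic yield y = 0.073. Modified duration first:
  t   CF        PV=CF/(1+0.073)^t    t·PV
  1       220.00       205.0326       205.0326
  2       220.00       191.0835       382.1670
  3       220.00       178.0834       534.2503
  4       220.00       165.9678       663.8711
  5       220.00       154.6764       773.3820
  6     2,220.00     1,454.6370     8,727.8223
  Σ                  2,349.4808    11,286.5254
P = 2,349.4808; D_Mac = 4.80384 yrs; D_mod = 4.80384/(1+0.073) = 4.47702 yrs.
ΔP/P ≈ -D_mod · Δy = -4.47702 × (-0.021) = +0.094017 = +9.4017%.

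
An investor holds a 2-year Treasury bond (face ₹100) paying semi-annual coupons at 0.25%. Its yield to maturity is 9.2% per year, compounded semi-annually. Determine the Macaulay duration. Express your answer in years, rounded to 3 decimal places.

1.996 years

Periodic yield y = 0.046. Discount each cash flow and weight by its period:
  t   CF        PV=CF/(1+0.046)^t    t·PV
  1        0.125         0.1195         0.1195
  2        0.125         0.1142         0.2285
  3        0.125         0.1092         0.3277
  4      100.125        83.6403       334.5614
  Σ                     83.9833       335.2370
Price P = Σ PV = 83.9833.
Macaulay duration = Σ(t·PV) / P = 335.2370 / 83.9833 = 3.99171 half-year periods.
In years: 3.99171 / 2 = 1.99585 years.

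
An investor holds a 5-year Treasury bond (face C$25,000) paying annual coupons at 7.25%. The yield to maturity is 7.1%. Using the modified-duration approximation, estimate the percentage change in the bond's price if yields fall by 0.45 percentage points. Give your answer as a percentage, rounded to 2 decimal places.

Periodic yield y = 0.071. Modified duration first:
  t   CF        PV=CF/(1+0.071)^t    t·PV
  1     1,812.50     1,692.3436     1,692.3436
  2     1,812.50     1,580.1528     3,160.3055
  3     1,812.50     1,475.3994     4,426.1982
  4     1,812.50     1,377.5905     5,510.3619
  5    26,812.50    19,027.8604    95,139.3018
  Σ                 25,153.3466   109,928.5110
P = 25,153.3466; D_Mac = 4.37033 yrs; D_mod = 4.37033/(1+0.071) = 4.08061 yrs.
ΔP/P ≈ -D_mod · Δy = -4.08061 × (-0.0045) = +0.018363 = +1.8363%.

+1.84%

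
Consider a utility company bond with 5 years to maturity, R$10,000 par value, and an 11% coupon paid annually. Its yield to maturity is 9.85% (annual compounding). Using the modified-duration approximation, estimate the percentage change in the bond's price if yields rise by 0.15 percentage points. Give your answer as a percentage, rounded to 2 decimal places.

-0.56%

Periodic yield y = 0.0985. Modified duration first:
  t   CF        PV=CF/(1+0.0985)^t    t·PV
  1     1,100.00     1,001.3655     1,001.3655
  2     1,100.00       911.5753     1,823.1507
  3     1,100.00       829.8364     2,489.5093
  4     1,100.00       755.4269     3,021.7076
  5    11,100.00     6,939.4120    34,697.0600
  Σ                 10,437.6162    43,032.7930
P = 10,437.6162; D_Mac = 4.12286 yrs; D_mod = 4.12286/(1+0.0985) = 3.75317 yrs.
ΔP/P ≈ -D_mod · Δy = -3.75317 × (+0.0015) = -0.005630 = -0.5630%.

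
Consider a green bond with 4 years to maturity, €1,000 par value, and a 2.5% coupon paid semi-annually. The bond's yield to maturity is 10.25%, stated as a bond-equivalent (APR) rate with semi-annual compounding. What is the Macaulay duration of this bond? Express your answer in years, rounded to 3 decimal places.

Periodic yield y = 0.05125. Discount each cash flow and weight by its period:
  t   CF        PV=CF/(1+0.05125)^t    t·PV
  1        12.50        11.8906        11.8906
  2        12.50        11.3109        22.6218
  3        12.50        10.7595        32.2785
  4        12.50        10.2350        40.9398
  5        12.50         9.7360        48.6799
  6        12.50         9.2613        55.5681
  7        12.50         8.8098        61.6689
  8     1,012.50       678.8080     5,430.4641
  Σ                    750.8112     5,704.1117
Price P = Σ PV = 750.8112.
Macaulay duration = Σ(t·PV) / P = 5,704.1117 / 750.8112 = 7.59727 half-year periods.
In years: 7.59727 / 2 = 3.79863 years.

3.799 years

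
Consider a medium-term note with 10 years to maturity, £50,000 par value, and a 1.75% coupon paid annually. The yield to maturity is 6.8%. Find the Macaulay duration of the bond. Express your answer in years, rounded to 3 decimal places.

Periodic yield y = 0.068. Discount each cash flow and weight by its year:
  t   CF        PV=CF/(1+0.068)^t    t·PV
  1       875.00       819.2884       819.2884
  2       875.00       767.1240     1,534.2479
  3       875.00       718.2809     2,154.8426
  4       875.00       672.5476     2,690.1905
  5       875.00       629.7262     3,148.6312
  6       875.00       589.6313     3,537.7879
  7       875.00       552.0892     3,864.6247
  8       875.00       516.9375     4,135.4999
  9       875.00       484.0239     4,356.2148
  10   50,875.00    26,350.6841   263,506.8414
  Σ                 32,100.3331   289,748.1693
Price P = Σ PV = 32,100.3331.
Macaulay duration = Σ(t·PV) / P = 289,748.1693 / 32,100.3331 = 9.02633 years.

9.026 years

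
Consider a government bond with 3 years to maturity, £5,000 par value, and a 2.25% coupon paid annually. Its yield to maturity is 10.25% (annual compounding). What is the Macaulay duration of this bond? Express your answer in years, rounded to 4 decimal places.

2.9260 years

Periodic yield y = 0.1025. Discount each cash flow and weight by its year:
  t   CF        PV=CF/(1+0.1025)^t    t·PV
  1       112.50       102.0408       102.0408
  2       112.50        92.5540       185.1081
  3     5,112.50     3,815.0262    11,445.0786
  Σ                  4,009.6211    11,732.2275
Price P = Σ PV = 4,009.6211.
Macaulay duration = Σ(t·PV) / P = 11,732.2275 / 4,009.6211 = 2.92602 years.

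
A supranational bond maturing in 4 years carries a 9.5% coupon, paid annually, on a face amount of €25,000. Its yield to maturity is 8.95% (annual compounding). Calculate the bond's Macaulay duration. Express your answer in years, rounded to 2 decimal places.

Periodic yield y = 0.0895. Discount each cash flow and weight by its year:
  t   CF        PV=CF/(1+0.0895)^t    t·PV
  1     2,375.00     2,179.8990     2,179.8990
  2     2,375.00     2,000.8252     4,001.6504
  3     2,375.00     1,836.4618     5,509.3855
  4    27,375.00    19,428.7647    77,715.0590
  Σ                 25,445.9508    89,405.9939
Price P = Σ PV = 25,445.9508.
Macaulay duration = Σ(t·PV) / P = 89,405.9939 / 25,445.9508 = 3.51356 years.

3.51 years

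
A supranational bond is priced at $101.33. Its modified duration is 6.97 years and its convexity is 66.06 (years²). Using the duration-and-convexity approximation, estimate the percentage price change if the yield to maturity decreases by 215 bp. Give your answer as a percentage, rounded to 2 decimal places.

Duration effect: -D_mod·Δy = -6.97 × (-0.0215) = +0.149855
Convexity effect: ½·C·(Δy)² = 0.5 × 66.06 × (-0.0215)² = +0.0152681175
ΔP/P ≈ +0.149855 + 0.0152681175 = +0.1651231175
= +16.51231175%.

+16.51%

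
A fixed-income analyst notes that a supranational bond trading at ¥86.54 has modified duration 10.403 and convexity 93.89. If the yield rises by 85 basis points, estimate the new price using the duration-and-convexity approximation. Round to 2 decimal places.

Duration effect: -D_mod·Δy = -10.403 × (+0.0085) = -0.0884255
Convexity effect: ½·C·(Δy)² = 0.5 × 93.89 × (0.0085)² = +0.00339177625
ΔP/P ≈ -0.0884255 + 0.00339177625 = -0.08503372375
New price ≈ 86.54 × (1 - 0.08503372375) = 79.181181546675.

¥79.18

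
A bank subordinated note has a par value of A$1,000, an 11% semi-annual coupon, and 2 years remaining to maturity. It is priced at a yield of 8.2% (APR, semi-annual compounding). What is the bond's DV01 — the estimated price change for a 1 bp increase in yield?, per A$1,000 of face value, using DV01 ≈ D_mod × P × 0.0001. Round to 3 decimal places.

A$0.187

Periodic yield y = 0.041.
  t   CF        PV=CF/(1+0.041)^t    t·PV
  1        55.00        52.8338        52.8338
  2        55.00        50.7529       101.5059
  3        55.00        48.7540       146.2621
  4     1,055.00       898.3582     3,593.4328
  Σ                  1,050.6990     3,894.0346
P = 1,050.6990; D_Mac = 3.70614 half-year periods = 1.85307 yrs; D_mod = 1.78009 yrs.
DV01 ≈ 1.78009 × 1,050.6990 × 0.0001 = 0.187033.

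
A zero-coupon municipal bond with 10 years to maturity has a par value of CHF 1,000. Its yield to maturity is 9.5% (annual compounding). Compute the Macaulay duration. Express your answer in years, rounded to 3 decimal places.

10.000 years

A zero-coupon bond has a single cash flow at maturity, so its Macaulay duration equals its maturity: 10 years.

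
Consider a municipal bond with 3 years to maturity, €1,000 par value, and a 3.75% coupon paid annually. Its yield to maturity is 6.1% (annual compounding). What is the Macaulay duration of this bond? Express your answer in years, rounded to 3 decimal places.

2.889 years

Periodic yield y = 0.061. Discount each cash flow and weight by its year:
  t   CF        PV=CF/(1+0.061)^t    t·PV
  1        37.50        35.3440        35.3440
  2        37.50        33.3120        66.6240
  3     1,037.50       868.6443     2,605.9328
  Σ                    937.3003     2,707.9008
Price P = Σ PV = 937.3003.
Macaulay duration = Σ(t·PV) / P = 2,707.9008 / 937.3003 = 2.88904 years.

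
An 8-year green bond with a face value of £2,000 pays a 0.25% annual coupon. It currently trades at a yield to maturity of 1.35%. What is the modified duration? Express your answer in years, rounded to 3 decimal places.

Periodic yield y = 0.0135. First find Macaulay duration:
  t   CF        PV=CF/(1+0.0135)^t    t·PV
  1         5.00         4.9334         4.9334
  2         5.00         4.8677         9.7354
  3         5.00         4.8028        14.4085
  4         5.00         4.7389        18.9555
  5         5.00         4.6757        23.3787
  6         5.00         4.6135        27.6808
  7         5.00         4.5520        31.8641
  8     2,005.00     1,801.0441    14,408.3530
  Σ                  1,834.2282    14,539.3095
P = 1,834.2282; Macaulay duration = 14,539.3095 / 1,834.2282 = 7.92666 years.
Modified duration = D_Mac / (1 + y) = 7.92666 / 1.0135 = 7.82108 years.

7.821 years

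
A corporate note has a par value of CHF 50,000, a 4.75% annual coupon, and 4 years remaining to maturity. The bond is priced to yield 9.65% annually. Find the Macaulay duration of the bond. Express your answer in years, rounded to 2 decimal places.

3.71 years

Periodic yield y = 0.0965. Discount each cash flow and weight by its year:
  t   CF        PV=CF/(1+0.0965)^t    t·PV
  1     2,375.00     2,165.9827     2,165.9827
  2     2,375.00     1,975.3604     3,950.7208
  3     2,375.00     1,801.5143     5,404.5428
  4    52,375.00    36,231.7651   144,927.0604
  Σ                 42,174.6224   156,448.3066
Price P = Σ PV = 42,174.6224.
Macaulay duration = Σ(t·PV) / P = 156,448.3066 / 42,174.6224 = 3.70954 years.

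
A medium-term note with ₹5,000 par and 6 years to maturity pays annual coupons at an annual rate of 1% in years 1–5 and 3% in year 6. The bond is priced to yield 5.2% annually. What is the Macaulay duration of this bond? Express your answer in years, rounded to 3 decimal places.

Periodic yield y = 0.052. Discount each cash flow and weight by its year:
  t   CF        PV=CF/(1+0.052)^t    t·PV
  1        50.00        47.5285        47.5285
  2        50.00        45.1792        90.3584
  3        50.00        42.9460       128.8380
  4        50.00        40.8232       163.2928
  5        50.00        38.8053       194.0266
  6     5,150.00     3,799.3805    22,796.2830
  Σ                  4,014.6628    23,420.3274
Price P = Σ PV = 4,014.6628.
Macaulay duration = Σ(t·PV) / P = 23,420.3274 / 4,014.6628 = 5.83370 years.

5.834 years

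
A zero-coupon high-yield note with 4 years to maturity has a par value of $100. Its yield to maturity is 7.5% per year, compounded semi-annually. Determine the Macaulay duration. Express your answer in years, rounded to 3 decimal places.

A zero-coupon bond has a single cash flow at maturity, so its Macaulay duration equals its maturity: 4 years.
(Equivalently: 8 semi-annual periods ÷ 2 = 4 years.)

4.000 years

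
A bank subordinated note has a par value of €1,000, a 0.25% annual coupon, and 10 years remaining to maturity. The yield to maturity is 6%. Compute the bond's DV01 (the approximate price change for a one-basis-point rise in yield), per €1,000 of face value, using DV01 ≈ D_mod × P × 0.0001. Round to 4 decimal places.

Periodic yield y = 0.06.
  t   CF        PV=CF/(1+0.06)^t    t·PV
  1         2.50         2.3585         2.3585
  2         2.50         2.2250         4.4500
  3         2.50         2.0990         6.2971
  4         2.50         1.9802         7.9209
  5         2.50         1.8681         9.3407
  6         2.50         1.7624        10.5744
  7         2.50         1.6626        11.6385
  8         2.50         1.5685        12.5482
  9         2.50         1.4797        13.3177
  10    1,002.50       559.7908     5,597.9076
  Σ                    576.7950     5,676.3538
P = 576.7950; D_Mac = 9.84120 yrs; D_mod = 9.28415 yrs.
DV01 ≈ 9.28415 × 576.7950 × 0.0001 = 0.535505.

€0.5355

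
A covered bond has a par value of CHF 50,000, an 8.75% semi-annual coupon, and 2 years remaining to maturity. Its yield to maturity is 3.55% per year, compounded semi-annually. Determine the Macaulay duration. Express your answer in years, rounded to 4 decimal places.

1.8841 years

Periodic yield y = 0.01775. Discount each cash flow and weight by its period:
  t   CF        PV=CF/(1+0.01775)^t    t·PV
  1     2,187.50     2,149.3491     2,149.3491
  2     2,187.50     2,111.8635     4,223.7270
  3     2,187.50     2,075.0317     6,225.0950
  4    52,187.50    48,640.9500   194,563.8001
  Σ                 54,977.1942   207,161.9711
Price P = Σ PV = 54,977.1942.
Macaulay duration = Σ(t·PV) / P = 207,161.9711 / 54,977.1942 = 3.76814 half-year periods.
In years: 3.76814 / 2 = 1.88407 years.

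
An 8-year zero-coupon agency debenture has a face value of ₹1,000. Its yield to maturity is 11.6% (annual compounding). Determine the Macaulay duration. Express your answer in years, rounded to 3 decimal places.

8.000 years

A zero-coupon bond has a single cash flow at maturity, so its Macaulay duration equals its maturity: 8 years.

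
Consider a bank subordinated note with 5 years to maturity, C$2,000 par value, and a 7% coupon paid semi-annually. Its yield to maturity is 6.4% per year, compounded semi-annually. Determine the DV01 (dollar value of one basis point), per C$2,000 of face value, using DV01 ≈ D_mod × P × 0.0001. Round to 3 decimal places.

C$0.857

Periodic yield y = 0.032.
  t   CF        PV=CF/(1+0.032)^t    t·PV
  1        70.00        67.8295        67.8295
  2        70.00        65.7262       131.4524
  3        70.00        63.6882       191.0646
  4        70.00        61.7134       246.8535
  5        70.00        59.7998       298.9989
  6        70.00        57.9455       347.6731
  7        70.00        56.1488       393.0413
  8        70.00        54.4077       435.2617
  9        70.00        52.7207       474.4859
  10    2,070.00     1,510.6831    15,106.8311
  Σ                  2,050.6628    17,693.4919
P = 2,050.6628; D_Mac = 8.62818 half-year periods = 4.31409 yrs; D_mod = 4.18032 yrs.
DV01 ≈ 4.18032 × 2,050.6628 × 0.0001 = 0.857243.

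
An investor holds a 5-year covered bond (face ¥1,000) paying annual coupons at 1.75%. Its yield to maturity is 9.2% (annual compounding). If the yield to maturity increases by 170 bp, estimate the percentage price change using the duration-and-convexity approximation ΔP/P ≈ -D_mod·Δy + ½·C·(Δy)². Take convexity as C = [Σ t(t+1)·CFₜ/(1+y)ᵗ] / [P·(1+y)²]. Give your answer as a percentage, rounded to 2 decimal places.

With y = 0.092:
  t   CF        PV=CF/(1+0.092)^t    t·PV        t(t+1)·PV
  1        17.50        16.0256        16.0256          32.0513
  2        17.50        14.6755        29.3510          88.0530
  3        17.50        13.4391        40.3173         161.2692
  4        17.50        12.3069        49.2275         246.1373
  5     1,017.50       655.2714     3,276.3571      19,658.1426
  Σ                    711.7185     3,411.2785      20,185.6534
P = 711.7185; D_Mac = 4.79302 yrs; D_mod = 4.38921 yrs; C = 23.78424.
Duration effect: -4.38921 × (+0.017) = -0.074617
Convexity effect: 0.5 × 23.78424 × (0.017)² = +0.0034368
ΔP/P ≈ -0.074617 + 0.0034368 = -0.071180 = -7.1180%.

-7.12%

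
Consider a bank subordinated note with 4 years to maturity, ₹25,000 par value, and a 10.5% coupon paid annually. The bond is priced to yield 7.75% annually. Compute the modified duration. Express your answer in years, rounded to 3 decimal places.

Periodic yield y = 0.0775. First find Macaulay duration:
  t   CF        PV=CF/(1+0.0775)^t    t·PV
  1     2,625.00     2,436.1949     2,436.1949
  2     2,625.00     2,260.9697     4,521.9395
  3     2,625.00     2,098.3478     6,295.0434
  4    27,625.00    20,494.3039    81,977.2155
  Σ                 27,289.8163    95,230.3932
P = 27,289.8163; Macaulay duration = 95,230.3932 / 27,289.8163 = 3.48959 years.
Modified duration = D_Mac / (1 + y) = 3.48959 / 1.0775 = 3.23860 years.

3.239 years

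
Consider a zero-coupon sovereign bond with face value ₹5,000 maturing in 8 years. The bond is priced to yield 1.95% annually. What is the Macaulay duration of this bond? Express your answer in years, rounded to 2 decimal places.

A zero-coupon bond has a single cash flow at maturity, so its Macaulay duration equals its maturity: 8 years.

8.00 years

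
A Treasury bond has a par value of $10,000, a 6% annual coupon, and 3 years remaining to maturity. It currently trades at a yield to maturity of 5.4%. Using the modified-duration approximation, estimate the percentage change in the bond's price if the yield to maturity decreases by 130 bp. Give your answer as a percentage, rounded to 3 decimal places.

+3.496%

Periodic yield y = 0.054. Modified duration first:
  t   CF        PV=CF/(1+0.054)^t    t·PV
  1       600.00       569.2600       569.2600
  2       600.00       540.0948     1,080.1897
  3    10,600.00     9,052.8231    27,158.4692
  Σ                 10,162.1779    28,807.9189
P = 10,162.1779; D_Mac = 2.83482 yrs; D_mod = 2.83482/(1+0.054) = 2.68958 yrs.
ΔP/P ≈ -D_mod · Δy = -2.68958 × (-0.013) = +0.034965 = +3.4965%.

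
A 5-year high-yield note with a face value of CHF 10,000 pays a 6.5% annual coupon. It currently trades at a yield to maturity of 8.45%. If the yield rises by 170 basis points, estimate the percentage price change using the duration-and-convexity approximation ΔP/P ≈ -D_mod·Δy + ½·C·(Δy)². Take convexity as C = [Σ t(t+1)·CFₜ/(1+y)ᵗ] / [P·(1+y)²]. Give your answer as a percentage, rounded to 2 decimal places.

With y = 0.0845:
  t   CF        PV=CF/(1+0.0845)^t    t·PV        t(t+1)·PV
  1       650.00       599.3545       599.3545       1,198.7091
  2       650.00       552.6552     1,105.3104       3,315.9311
  3       650.00       509.5944     1,528.7833       6,115.1334
  4       650.00       469.8888     1,879.5554       9,397.7768
  5    10,650.00     7,099.0760    35,495.3800     212,972.2802
  Σ                  9,230.5690    40,608.3836     232,999.8306
P = 9,230.5690; D_Mac = 4.39934 yrs; D_mod = 4.05656 yrs; C = 21.46189.
Duration effect: -4.05656 × (+0.017) = -0.068961
Convexity effect: 0.5 × 21.46189 × (0.017)² = +0.0031012
ΔP/P ≈ -0.068961 + 0.0031012 = -0.065860 = -6.5860%.

-6.59%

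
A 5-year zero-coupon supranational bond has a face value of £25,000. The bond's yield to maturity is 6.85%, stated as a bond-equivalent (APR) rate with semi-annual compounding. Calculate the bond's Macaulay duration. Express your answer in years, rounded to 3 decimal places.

A zero-coupon bond has a single cash flow at maturity, so its Macaulay duration equals its maturity: 5 years.
(Equivalently: 10 semi-annual periods ÷ 2 = 5 years.)

5.000 years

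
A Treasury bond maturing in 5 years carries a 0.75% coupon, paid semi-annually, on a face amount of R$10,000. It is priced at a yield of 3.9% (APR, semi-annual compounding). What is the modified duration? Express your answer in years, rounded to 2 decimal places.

4.81 years

Periodic yield y = 0.0195. First find Macaulay duration:
  t   CF        PV=CF/(1+0.0195)^t    t·PV
  1        37.50        36.7827        36.7827
  2        37.50        36.0792        72.1584
  3        37.50        35.3891       106.1673
  4        37.50        34.7122       138.8489
  5        37.50        34.0483       170.2414
  6        37.50        33.3970       200.3822
  7        37.50        32.7582       229.3077
  8        37.50        32.1317       257.0534
  9        37.50        31.5171       283.6539
  10   10,037.50     8,274.7190    82,747.1905
  Σ                  8,581.5346    84,241.7864
P = 8,581.5346; Macaulay duration = 84,241.7864 / 8,581.5346 = 9.81663 half-year periods = 4.90832 years.
Modified duration = D_Mac / (1 + y) = 4.90832 / 1.0195 = 4.81444 years.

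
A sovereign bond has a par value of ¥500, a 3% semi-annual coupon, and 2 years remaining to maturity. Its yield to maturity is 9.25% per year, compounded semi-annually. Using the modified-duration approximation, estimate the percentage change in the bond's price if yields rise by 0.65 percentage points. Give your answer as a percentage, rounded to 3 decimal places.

Periodic yield y = 0.04625. Modified duration first:
  t   CF        PV=CF/(1+0.04625)^t    t·PV
  1         7.50         7.1685         7.1685
  2         7.50         6.8516        13.7031
  3         7.50         6.5487        19.6461
  4       507.50       423.5397     1,694.1589
  Σ                    444.1085     1,734.6766
P = 444.1085; D_Mac = 3.90598 half-year periods = 1.95299 yrs; D_mod = 1.95299/(1+0.04625) = 1.86665 yrs.
ΔP/P ≈ -D_mod · Δy = -1.86665 × (+0.0065) = -0.012133 = -1.2133%.

-1.213%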